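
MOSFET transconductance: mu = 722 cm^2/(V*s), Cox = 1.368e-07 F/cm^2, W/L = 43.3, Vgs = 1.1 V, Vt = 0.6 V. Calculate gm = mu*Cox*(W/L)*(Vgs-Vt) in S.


Step 1: Vov = Vgs - Vt = 1.1 - 0.6 = 0.5 V
Step 2: gm = mu * Cox * (W/L) * Vov
Step 3: gm = 722 * 1.368e-07 * 43.3 * 0.5 = 2.14e-03 S

2.14e-03


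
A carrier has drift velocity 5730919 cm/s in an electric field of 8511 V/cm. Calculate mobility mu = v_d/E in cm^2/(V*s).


Step 1: mu = v_d / E
Step 2: mu = 5730919 / 8511
Step 3: mu = 673.35 cm^2/(V*s)

673.35


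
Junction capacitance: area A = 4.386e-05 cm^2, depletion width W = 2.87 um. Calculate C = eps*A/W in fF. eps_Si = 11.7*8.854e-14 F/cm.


Step 1: eps_Si = 11.7 * 8.854e-14 = 1.035918e-12 F/cm
Step 2: W in cm = 2.87 * 1e-4 = 2.87e-04 cm
Step 3: C = 1.035918e-12 * 4.386e-05 / 2.87e-04 = 1.583114e-13 F
Step 4: C = 158.31 fF

158.31


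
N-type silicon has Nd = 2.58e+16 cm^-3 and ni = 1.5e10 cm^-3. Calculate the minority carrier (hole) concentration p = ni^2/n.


Step 1: Since Nd >> ni, n ≈ Nd = 2.58e+16 cm^-3
Step 2: p = ni^2 / n = (1.5e10)^2 / 2.58e+16
Step 3: p = 2.25e20 / 2.58e+16 = 8.72e+03 cm^-3

8.72e+03


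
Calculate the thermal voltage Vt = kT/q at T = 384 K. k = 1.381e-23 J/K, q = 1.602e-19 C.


Step 1: kT = 1.381e-23 * 384 = 5.30304e-21 J
Step 2: Vt = kT/q = 5.30304e-21 / 1.602e-19
Step 3: Vt = 0.0331 V

0.0331


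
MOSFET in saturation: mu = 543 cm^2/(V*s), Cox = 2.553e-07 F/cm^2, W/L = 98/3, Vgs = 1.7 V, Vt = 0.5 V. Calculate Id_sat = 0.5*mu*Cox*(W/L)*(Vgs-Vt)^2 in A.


Step 1: Overdrive voltage Vov = Vgs - Vt = 1.7 - 0.5 = 1.2 V
Step 2: W/L = 98/3 = 32.6667
Step 3: Id = 0.5 * 543 * 2.553e-07 * 32.6667 * 1.2^2
Step 4: Id = 3.26e-03 A

3.26e-03


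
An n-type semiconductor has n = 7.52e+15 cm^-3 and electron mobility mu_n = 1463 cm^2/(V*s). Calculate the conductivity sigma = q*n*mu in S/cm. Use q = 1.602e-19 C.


Step 1: sigma = q * n * mu
Step 2: sigma = 1.602e-19 * 7.52e+15 * 1463
Step 3: sigma = 1.762e+00 S/cm

1.762e+00


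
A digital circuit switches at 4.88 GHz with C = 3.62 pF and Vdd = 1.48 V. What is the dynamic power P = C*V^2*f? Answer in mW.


Step 1: V^2 = 1.48^2 = 2.1904 V^2
Step 2: P = C*V^2*f = 3.62e-12 F * 2.1904 * 4.88e9 Hz
Step 3: P = 3.869473024e-02 W
Step 4: P = 38.695 mW

38.695


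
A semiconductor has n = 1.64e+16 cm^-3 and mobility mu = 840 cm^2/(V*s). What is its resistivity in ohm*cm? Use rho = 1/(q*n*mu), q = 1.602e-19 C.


Step 1: sigma = q * n * mu = 1.602e-19 * 1.64e+16 * 840 = 2.20692e+00 S/cm
Step 2: rho = 1 / sigma = 1 / 2.20692e+00 = 0.4531 ohm*cm

0.4531


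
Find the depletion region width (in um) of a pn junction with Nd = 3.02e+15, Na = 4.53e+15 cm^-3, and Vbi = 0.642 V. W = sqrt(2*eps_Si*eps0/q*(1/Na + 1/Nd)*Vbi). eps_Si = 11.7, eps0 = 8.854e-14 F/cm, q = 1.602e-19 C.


Step 1: 1/Na + 1/Nd = 1/4.53e+15 + 1/3.02e+15 = 5.51876e-16
Step 2: 2*eps*eps0/q = 2*11.7*8.854e-14/1.602e-19 = 1.293281e+07
Step 3: W^2 = 1.293281e+07 * 5.51876e-16 * 0.642 = 4.58215e-09
Step 4: W = sqrt(4.58215e-09) = 6.769e-05 cm = 0.6769 um

0.6769


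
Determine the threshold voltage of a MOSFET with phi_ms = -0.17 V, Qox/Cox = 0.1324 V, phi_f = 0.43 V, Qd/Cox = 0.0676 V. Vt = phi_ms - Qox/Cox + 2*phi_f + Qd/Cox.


Step 1: Vt = phi_ms - Qox/Cox + 2*phi_f + Qd/Cox
Step 2: Vt = -0.17 - 0.1324 + 2*0.43 + 0.0676
Step 3: Vt = -0.17 - 0.1324 + 0.86 + 0.0676
Step 4: Vt = 0.6252 V

0.6252


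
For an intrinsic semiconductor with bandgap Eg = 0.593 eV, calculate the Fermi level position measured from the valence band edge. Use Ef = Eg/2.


Step 1: For an intrinsic semiconductor, the Fermi level sits at midgap.
Step 2: Ef = Eg / 2 = 0.593 / 2 = 0.2965 eV

0.2965


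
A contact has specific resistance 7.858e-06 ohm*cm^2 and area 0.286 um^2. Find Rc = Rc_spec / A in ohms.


Step 1: Convert area to cm^2: 0.286 um^2 = 2.8600e-09 cm^2
Step 2: Rc = Rc_spec / A = 7.858e-06 / 2.8600e-09
Step 3: Rc = 2.75e+03 ohms

2.75e+03


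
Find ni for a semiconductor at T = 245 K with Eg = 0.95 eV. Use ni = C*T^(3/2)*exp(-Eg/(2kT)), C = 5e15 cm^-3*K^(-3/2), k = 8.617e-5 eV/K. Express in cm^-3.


Step 1: Compute kT = 8.617e-5 * 245 = 0.02111165 eV
Step 2: Exponent = -Eg/(2kT) = -0.95/(2*0.02111165) = -22.49943
Step 3: T^(3/2) = 245^1.5 = 3834.86
Step 4: ni = 5e15 * 3834.86 * exp(-22.49943) = 3.25e+09 cm^-3

3.25e+09


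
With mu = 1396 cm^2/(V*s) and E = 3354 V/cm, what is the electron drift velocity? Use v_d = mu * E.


Step 1: v_d = mu * E
Step 2: v_d = 1396 * 3354 = 4682184
Step 3: v_d = 4.68e+06 cm/s

4.68e+06


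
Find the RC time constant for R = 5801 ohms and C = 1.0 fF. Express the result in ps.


Step 1: tau = R * C
Step 2: tau = 5801 * 1.0 fF = 5801 * 1.0e-15 F
Step 3: tau = 5.801e-12 s = 5.801 ps

5.801


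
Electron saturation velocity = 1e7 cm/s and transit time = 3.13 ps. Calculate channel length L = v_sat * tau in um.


Step 1: tau in seconds = 3.13 ps * 1e-12 = 3.1300e-12 s
Step 2: L = v_sat * tau = 1e7 * 3.1300e-12 = 3.1300e-05 cm
Step 3: L in um = 3.1300e-05 * 1e4 = 0.313 um

0.313


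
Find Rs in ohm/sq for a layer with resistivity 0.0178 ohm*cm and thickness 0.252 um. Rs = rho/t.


Step 1: Convert thickness to cm: t = 0.252 um = 2.5200e-05 cm
Step 2: Rs = rho / t = 0.0178 / 2.5200e-05
Step 3: Rs = 706.3 ohm/sq

706.3


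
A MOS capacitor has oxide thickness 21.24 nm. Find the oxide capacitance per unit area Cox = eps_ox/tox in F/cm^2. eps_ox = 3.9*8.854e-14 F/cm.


Step 1: eps_ox = 3.9 * 8.854e-14 = 3.45306e-13 F/cm
Step 2: tox in cm = 21.24 nm * 1e-7 = 2.1240e-06 cm
Step 3: Cox = 3.45306e-13 / 2.1240e-06 = 1.63e-07 F/cm^2

1.63e-07


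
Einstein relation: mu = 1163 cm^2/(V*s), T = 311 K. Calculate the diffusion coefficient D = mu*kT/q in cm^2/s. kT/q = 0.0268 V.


Step 1: D = mu * (kT/q)
Step 2: D = 1163 * 0.0268
Step 3: D = 31.17 cm^2/s

31.17


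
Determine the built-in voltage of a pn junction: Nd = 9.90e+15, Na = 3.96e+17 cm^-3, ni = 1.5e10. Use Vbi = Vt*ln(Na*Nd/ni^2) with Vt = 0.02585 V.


Step 1: Compute Na*Nd/ni^2 = 3.96e+17 * 9.90e+15 / (1.5e10)^2 = 1.7424e+13
Step 2: ln(1.7424e+13) = 30.4889
Step 3: Vbi = 0.02585 * 30.4889 = 0.788 V

0.788


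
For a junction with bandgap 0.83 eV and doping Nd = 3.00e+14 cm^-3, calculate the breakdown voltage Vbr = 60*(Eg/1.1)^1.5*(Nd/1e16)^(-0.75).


Step 1: Eg/1.1 = 0.83/1.1 = 0.754545
Step 2: (Eg/1.1)^1.5 = 0.754545^1.5 = 0.655432
Step 3: (Nd/1e16)^(-0.75) = (0.03)^(-0.75) = 13.872638
Step 4: Vbr = 60 * 0.655432 * 13.872638 = 545.6 V

545.6


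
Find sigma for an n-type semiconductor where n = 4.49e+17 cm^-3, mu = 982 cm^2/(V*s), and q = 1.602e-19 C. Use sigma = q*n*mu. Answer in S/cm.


Step 1: sigma = q * n * mu
Step 2: sigma = 1.602e-19 * 4.49e+17 * 982
Step 3: sigma = 7.064e+01 S/cm

7.064e+01


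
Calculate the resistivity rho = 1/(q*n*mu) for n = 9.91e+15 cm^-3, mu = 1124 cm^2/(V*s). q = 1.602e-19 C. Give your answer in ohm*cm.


Step 1: sigma = q * n * mu = 1.602e-19 * 9.91e+15 * 1124 = 1.78444e+00 S/cm
Step 2: rho = 1 / sigma = 1 / 1.78444e+00 = 0.5604 ohm*cm

0.5604


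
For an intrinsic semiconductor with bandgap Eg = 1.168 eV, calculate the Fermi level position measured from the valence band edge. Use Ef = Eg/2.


Step 1: For an intrinsic semiconductor, the Fermi level sits at midgap.
Step 2: Ef = Eg / 2 = 1.168 / 2 = 0.584 eV

0.584


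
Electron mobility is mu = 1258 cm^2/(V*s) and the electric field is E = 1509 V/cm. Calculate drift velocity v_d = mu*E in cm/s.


Step 1: v_d = mu * E
Step 2: v_d = 1258 * 1509 = 1898322
Step 3: v_d = 1.90e+06 cm/s

1.90e+06


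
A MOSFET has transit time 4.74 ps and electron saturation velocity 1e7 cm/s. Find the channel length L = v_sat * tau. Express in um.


Step 1: tau in seconds = 4.74 ps * 1e-12 = 4.7400e-12 s
Step 2: L = v_sat * tau = 1e7 * 4.7400e-12 = 4.7400e-05 cm
Step 3: L in um = 4.7400e-05 * 1e4 = 0.474 um

0.474


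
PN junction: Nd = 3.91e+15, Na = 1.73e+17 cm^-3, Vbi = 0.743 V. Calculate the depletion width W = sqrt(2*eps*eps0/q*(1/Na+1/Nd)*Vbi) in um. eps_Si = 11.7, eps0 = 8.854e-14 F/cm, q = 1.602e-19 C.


Step 1: 1/Na + 1/Nd = 1/1.73e+17 + 1/3.91e+15 = 2.61535e-16
Step 2: 2*eps*eps0/q = 2*11.7*8.854e-14/1.602e-19 = 1.293281e+07
Step 3: W^2 = 1.293281e+07 * 2.61535e-16 * 0.743 = 2.51311e-09
Step 4: W = sqrt(2.51311e-09) = 5.013e-05 cm = 0.5013 um

0.5013


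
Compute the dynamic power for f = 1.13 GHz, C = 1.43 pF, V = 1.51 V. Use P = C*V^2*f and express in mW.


Step 1: V^2 = 1.51^2 = 2.2801 V^2
Step 2: P = C*V^2*f = 1.43e-12 F * 2.2801 * 1.13e9 Hz
Step 3: P = 3.68441359e-03 W
Step 4: P = 3.684 mW

3.684


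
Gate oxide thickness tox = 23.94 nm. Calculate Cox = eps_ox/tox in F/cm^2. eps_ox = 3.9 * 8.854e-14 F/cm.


Step 1: eps_ox = 3.9 * 8.854e-14 = 3.45306e-13 F/cm
Step 2: tox in cm = 23.94 nm * 1e-7 = 2.3940e-06 cm
Step 3: Cox = 3.45306e-13 / 2.3940e-06 = 1.44e-07 F/cm^2

1.44e-07


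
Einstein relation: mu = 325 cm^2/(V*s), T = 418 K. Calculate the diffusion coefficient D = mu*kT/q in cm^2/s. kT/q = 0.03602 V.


Step 1: D = mu * (kT/q)
Step 2: D = 325 * 0.03602
Step 3: D = 11.71 cm^2/s

11.71


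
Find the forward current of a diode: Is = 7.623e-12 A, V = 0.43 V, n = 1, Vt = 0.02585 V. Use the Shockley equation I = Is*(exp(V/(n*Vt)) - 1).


Step 1: V/(n*Vt) = 0.43/(1*0.02585) = 16.6344
Step 2: exp(16.6344) = 1.6758e+07
Step 3: I = 7.623e-12 * (1.6758e+07 - 1) = 1.28e-04 A

1.28e-04


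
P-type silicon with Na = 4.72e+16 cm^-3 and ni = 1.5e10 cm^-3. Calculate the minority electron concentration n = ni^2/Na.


Step 1: Majority hole concentration p ≈ Na = 4.72e+16 cm^-3
Step 2: n = ni^2 / Na = (1.5e10)^2 / 4.72e+16
Step 3: n = 4.77e+03 cm^-3

4.77e+03


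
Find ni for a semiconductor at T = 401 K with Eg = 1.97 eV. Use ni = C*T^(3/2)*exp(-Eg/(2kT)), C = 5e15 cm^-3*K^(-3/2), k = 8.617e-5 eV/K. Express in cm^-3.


Step 1: Compute kT = 8.617e-5 * 401 = 0.03455417 eV
Step 2: Exponent = -Eg/(2kT) = -1.97/(2*0.03455417) = -28.50597
Step 3: T^(3/2) = 401^1.5 = 8030.02
Step 4: ni = 5e15 * 8030.02 * exp(-28.50597) = 1.67e+07 cm^-3

1.67e+07


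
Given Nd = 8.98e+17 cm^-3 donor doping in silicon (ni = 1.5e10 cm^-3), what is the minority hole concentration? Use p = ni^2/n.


Step 1: Since Nd >> ni, n ≈ Nd = 8.98e+17 cm^-3
Step 2: p = ni^2 / n = (1.5e10)^2 / 8.98e+17
Step 3: p = 2.25e20 / 8.98e+17 = 2.51e+02 cm^-3

2.51e+02


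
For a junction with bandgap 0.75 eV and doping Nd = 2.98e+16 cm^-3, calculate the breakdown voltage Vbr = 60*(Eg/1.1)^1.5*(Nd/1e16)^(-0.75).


Step 1: Eg/1.1 = 0.75/1.1 = 0.681818
Step 2: (Eg/1.1)^1.5 = 0.681818^1.5 = 0.562993
Step 3: (Nd/1e16)^(-0.75) = (2.98)^(-0.75) = 0.440898
Step 4: Vbr = 60 * 0.562993 * 0.440898 = 14.9 V

14.9


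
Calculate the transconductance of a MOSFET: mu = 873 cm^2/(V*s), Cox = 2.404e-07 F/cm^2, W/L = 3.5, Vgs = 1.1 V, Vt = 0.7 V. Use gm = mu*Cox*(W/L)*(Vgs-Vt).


Step 1: Vov = Vgs - Vt = 1.1 - 0.7 = 0.4 V
Step 2: gm = mu * Cox * (W/L) * Vov
Step 3: gm = 873 * 2.404e-07 * 3.5 * 0.4 = 2.94e-04 S

2.94e-04


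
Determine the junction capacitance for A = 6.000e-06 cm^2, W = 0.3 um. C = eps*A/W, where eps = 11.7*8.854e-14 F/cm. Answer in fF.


Step 1: eps_Si = 11.7 * 8.854e-14 = 1.035918e-12 F/cm
Step 2: W in cm = 0.3 * 1e-4 = 3.00e-05 cm
Step 3: C = 1.035918e-12 * 6.000e-06 / 3.00e-05 = 2.071836e-13 F
Step 4: C = 207.18 fF

207.18


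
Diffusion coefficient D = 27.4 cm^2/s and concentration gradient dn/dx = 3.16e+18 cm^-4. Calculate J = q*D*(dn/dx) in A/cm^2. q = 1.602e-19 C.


Step 1: J = q * D * (dn/dx)
Step 2: J = 1.602e-19 * 27.4 * 3.16e+18
Step 3: J = 1.39e+01 A/cm^2

1.39e+01


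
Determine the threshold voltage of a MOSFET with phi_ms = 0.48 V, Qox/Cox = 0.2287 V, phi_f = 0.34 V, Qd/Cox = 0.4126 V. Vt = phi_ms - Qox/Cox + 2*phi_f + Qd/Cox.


Step 1: Vt = phi_ms - Qox/Cox + 2*phi_f + Qd/Cox
Step 2: Vt = 0.48 - 0.2287 + 2*0.34 + 0.4126
Step 3: Vt = 0.48 - 0.2287 + 0.68 + 0.4126
Step 4: Vt = 1.3439 V

1.3439


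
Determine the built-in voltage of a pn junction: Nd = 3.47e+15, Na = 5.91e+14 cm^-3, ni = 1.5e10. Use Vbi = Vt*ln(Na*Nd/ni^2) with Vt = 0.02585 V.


Step 1: Compute Na*Nd/ni^2 = 5.91e+14 * 3.47e+15 / (1.5e10)^2 = 9.1145e+09
Step 2: ln(9.1145e+09) = 22.9331
Step 3: Vbi = 0.02585 * 22.9331 = 0.593 V

0.593


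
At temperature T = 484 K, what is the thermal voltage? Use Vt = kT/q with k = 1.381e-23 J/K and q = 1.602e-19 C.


Step 1: kT = 1.381e-23 * 484 = 6.68404e-21 J
Step 2: Vt = kT/q = 6.68404e-21 / 1.602e-19
Step 3: Vt = 0.04172 V

0.04172


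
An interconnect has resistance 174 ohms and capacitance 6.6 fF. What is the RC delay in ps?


Step 1: tau = R * C
Step 2: tau = 174 * 6.6 fF = 174 * 6.6e-15 F
Step 3: tau = 1.1484e-12 s = 1.1484 ps

1.1484


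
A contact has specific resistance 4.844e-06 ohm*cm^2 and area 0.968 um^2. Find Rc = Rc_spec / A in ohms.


Step 1: Convert area to cm^2: 0.968 um^2 = 9.6800e-09 cm^2
Step 2: Rc = Rc_spec / A = 4.844e-06 / 9.6800e-09
Step 3: Rc = 5.00e+02 ohms

5.00e+02


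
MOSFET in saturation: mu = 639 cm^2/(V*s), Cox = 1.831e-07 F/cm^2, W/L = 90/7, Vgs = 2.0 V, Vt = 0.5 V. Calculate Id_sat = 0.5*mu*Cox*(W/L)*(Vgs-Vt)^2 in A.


Step 1: Overdrive voltage Vov = Vgs - Vt = 2.0 - 0.5 = 1.5 V
Step 2: W/L = 90/7 = 12.8571
Step 3: Id = 0.5 * 639 * 1.831e-07 * 12.8571 * 1.5^2
Step 4: Id = 1.69e-03 A

1.69e-03


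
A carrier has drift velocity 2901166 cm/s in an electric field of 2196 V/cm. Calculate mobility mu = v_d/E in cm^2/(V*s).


Step 1: mu = v_d / E
Step 2: mu = 2901166 / 2196
Step 3: mu = 1321.11 cm^2/(V*s)

1321.11


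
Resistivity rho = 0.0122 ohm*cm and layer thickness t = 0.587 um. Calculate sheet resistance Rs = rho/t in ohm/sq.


Step 1: Convert thickness to cm: t = 0.587 um = 5.8700e-05 cm
Step 2: Rs = rho / t = 0.0122 / 5.8700e-05
Step 3: Rs = 207.8 ohm/sq

207.8


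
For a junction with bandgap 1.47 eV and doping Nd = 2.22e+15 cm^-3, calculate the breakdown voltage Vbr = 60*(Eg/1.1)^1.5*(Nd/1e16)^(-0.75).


Step 1: Eg/1.1 = 1.47/1.1 = 1.336364
Step 2: (Eg/1.1)^1.5 = 1.336364^1.5 = 1.544853
Step 3: (Nd/1e16)^(-0.75) = (0.222)^(-0.75) = 3.091970
Step 4: Vbr = 60 * 1.544853 * 3.091970 = 286.6 V

286.6


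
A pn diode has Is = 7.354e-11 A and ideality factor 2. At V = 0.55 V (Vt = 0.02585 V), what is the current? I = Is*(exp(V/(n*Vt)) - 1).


Step 1: V/(n*Vt) = 0.55/(2*0.02585) = 10.6383
Step 2: exp(10.6383) = 4.1702e+04
Step 3: I = 7.354e-11 * (4.1702e+04 - 1) = 3.07e-06 A

3.07e-06


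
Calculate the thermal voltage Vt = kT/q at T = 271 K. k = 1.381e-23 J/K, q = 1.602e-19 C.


Step 1: kT = 1.381e-23 * 271 = 3.74251e-21 J
Step 2: Vt = kT/q = 3.74251e-21 / 1.602e-19
Step 3: Vt = 0.02336 V

0.02336


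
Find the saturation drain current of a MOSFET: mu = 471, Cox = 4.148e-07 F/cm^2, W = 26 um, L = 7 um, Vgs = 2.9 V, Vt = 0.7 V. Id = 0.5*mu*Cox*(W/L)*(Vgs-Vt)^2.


Step 1: Overdrive voltage Vov = Vgs - Vt = 2.9 - 0.7 = 2.2 V
Step 2: W/L = 26/7 = 3.71429
Step 3: Id = 0.5 * 471 * 4.148e-07 * 3.71429 * 2.2^2
Step 4: Id = 1.76e-03 A

1.76e-03


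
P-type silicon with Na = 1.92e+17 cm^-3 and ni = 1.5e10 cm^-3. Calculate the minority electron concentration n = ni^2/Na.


Step 1: Majority hole concentration p ≈ Na = 1.92e+17 cm^-3
Step 2: n = ni^2 / Na = (1.5e10)^2 / 1.92e+17
Step 3: n = 1.17e+03 cm^-3

1.17e+03


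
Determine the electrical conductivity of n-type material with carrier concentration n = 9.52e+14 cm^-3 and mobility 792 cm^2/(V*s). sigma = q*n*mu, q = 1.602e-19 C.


Step 1: sigma = q * n * mu
Step 2: sigma = 1.602e-19 * 9.52e+14 * 792
Step 3: sigma = 1.208e-01 S/cm

1.208e-01


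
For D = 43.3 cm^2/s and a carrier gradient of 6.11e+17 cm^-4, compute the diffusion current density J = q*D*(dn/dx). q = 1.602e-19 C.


Step 1: J = q * D * (dn/dx)
Step 2: J = 1.602e-19 * 43.3 * 6.11e+17
Step 3: J = 4.24e+00 A/cm^2

4.24e+00


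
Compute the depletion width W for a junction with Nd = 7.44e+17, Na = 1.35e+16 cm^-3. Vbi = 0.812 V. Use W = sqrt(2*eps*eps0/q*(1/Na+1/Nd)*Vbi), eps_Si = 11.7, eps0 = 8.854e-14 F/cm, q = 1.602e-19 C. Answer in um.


Step 1: 1/Na + 1/Nd = 1/1.35e+16 + 1/7.44e+17 = 7.54182e-17
Step 2: 2*eps*eps0/q = 2*11.7*8.854e-14/1.602e-19 = 1.293281e+07
Step 3: W^2 = 1.293281e+07 * 7.54182e-17 * 0.812 = 7.92000e-10
Step 4: W = sqrt(7.92000e-10) = 2.814e-05 cm = 0.2814 um

0.2814


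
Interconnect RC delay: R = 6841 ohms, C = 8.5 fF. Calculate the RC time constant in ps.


Step 1: tau = R * C
Step 2: tau = 6841 * 8.5 fF = 6841 * 8.5e-15 F
Step 3: tau = 5.81485e-11 s = 58.1485 ps

58.1485


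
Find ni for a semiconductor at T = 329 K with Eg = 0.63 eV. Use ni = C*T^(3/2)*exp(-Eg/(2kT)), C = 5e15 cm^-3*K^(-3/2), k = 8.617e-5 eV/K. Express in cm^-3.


Step 1: Compute kT = 8.617e-5 * 329 = 0.02834993 eV
Step 2: Exponent = -Eg/(2kT) = -0.63/(2*0.02834993) = -11.11114
Step 3: T^(3/2) = 329^1.5 = 5967.52
Step 4: ni = 5e15 * 5967.52 * exp(-11.11114) = 4.46e+14 cm^-3

4.46e+14


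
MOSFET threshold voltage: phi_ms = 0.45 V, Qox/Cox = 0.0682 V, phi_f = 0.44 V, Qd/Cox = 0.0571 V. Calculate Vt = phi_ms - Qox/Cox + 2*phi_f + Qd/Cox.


Step 1: Vt = phi_ms - Qox/Cox + 2*phi_f + Qd/Cox
Step 2: Vt = 0.45 - 0.0682 + 2*0.44 + 0.0571
Step 3: Vt = 0.45 - 0.0682 + 0.88 + 0.0571
Step 4: Vt = 1.3189 V

1.3189


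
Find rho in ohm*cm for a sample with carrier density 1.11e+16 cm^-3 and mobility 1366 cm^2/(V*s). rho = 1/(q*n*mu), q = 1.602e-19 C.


Step 1: sigma = q * n * mu = 1.602e-19 * 1.11e+16 * 1366 = 2.42905e+00 S/cm
Step 2: rho = 1 / sigma = 1 / 2.42905e+00 = 0.4117 ohm*cm

0.4117


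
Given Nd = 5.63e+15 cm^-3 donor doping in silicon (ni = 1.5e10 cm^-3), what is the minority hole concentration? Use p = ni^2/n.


Step 1: Since Nd >> ni, n ≈ Nd = 5.63e+15 cm^-3
Step 2: p = ni^2 / n = (1.5e10)^2 / 5.63e+15
Step 3: p = 2.25e20 / 5.63e+15 = 4.00e+04 cm^-3

4.00e+04


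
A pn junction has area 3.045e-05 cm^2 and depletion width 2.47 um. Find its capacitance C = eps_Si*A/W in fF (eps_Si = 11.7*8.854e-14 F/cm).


Step 1: eps_Si = 11.7 * 8.854e-14 = 1.035918e-12 F/cm
Step 2: W in cm = 2.47 * 1e-4 = 2.47e-04 cm
Step 3: C = 1.035918e-12 * 3.045e-05 / 2.47e-04 = 1.277073e-13 F
Step 4: C = 127.71 fF

127.71


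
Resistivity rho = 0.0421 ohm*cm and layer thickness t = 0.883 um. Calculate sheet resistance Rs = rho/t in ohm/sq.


Step 1: Convert thickness to cm: t = 0.883 um = 8.8300e-05 cm
Step 2: Rs = rho / t = 0.0421 / 8.8300e-05
Step 3: Rs = 476.8 ohm/sq

476.8


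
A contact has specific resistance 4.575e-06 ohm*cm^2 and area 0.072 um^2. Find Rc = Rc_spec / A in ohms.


Step 1: Convert area to cm^2: 0.072 um^2 = 7.2000e-10 cm^2
Step 2: Rc = Rc_spec / A = 4.575e-06 / 7.2000e-10
Step 3: Rc = 6.35e+03 ohms

6.35e+03


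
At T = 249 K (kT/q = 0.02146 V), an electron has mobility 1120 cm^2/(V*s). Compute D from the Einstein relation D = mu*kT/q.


Step 1: D = mu * (kT/q)
Step 2: D = 1120 * 0.02146
Step 3: D = 24.04 cm^2/s

24.04


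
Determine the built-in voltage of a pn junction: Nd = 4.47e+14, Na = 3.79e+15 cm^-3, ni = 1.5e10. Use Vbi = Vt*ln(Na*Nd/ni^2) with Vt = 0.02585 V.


Step 1: Compute Na*Nd/ni^2 = 3.79e+15 * 4.47e+14 / (1.5e10)^2 = 7.5295e+09
Step 2: ln(7.5295e+09) = 22.7421
Step 3: Vbi = 0.02585 * 22.7421 = 0.588 V

0.588


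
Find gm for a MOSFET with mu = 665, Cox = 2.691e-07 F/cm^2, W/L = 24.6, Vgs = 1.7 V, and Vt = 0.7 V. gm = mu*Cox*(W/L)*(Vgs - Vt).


Step 1: Vov = Vgs - Vt = 1.7 - 0.7 = 1.0 V
Step 2: gm = mu * Cox * (W/L) * Vov
Step 3: gm = 665 * 2.691e-07 * 24.6 * 1.0 = 4.40e-03 S

4.40e-03


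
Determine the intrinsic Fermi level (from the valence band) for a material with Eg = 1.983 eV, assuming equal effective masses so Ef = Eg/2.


Step 1: For an intrinsic semiconductor, the Fermi level sits at midgap.
Step 2: Ef = Eg / 2 = 1.983 / 2 = 0.9915 eV

0.9915


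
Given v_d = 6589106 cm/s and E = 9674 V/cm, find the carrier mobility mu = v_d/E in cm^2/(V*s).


Step 1: mu = v_d / E
Step 2: mu = 6589106 / 9674
Step 3: mu = 681.11 cm^2/(V*s)

681.11


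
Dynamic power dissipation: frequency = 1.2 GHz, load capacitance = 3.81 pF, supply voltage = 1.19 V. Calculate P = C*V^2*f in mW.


Step 1: V^2 = 1.19^2 = 1.4161 V^2
Step 2: P = C*V^2*f = 3.81e-12 F * 1.4161 * 1.2e9 Hz
Step 3: P = 6.4744092e-03 W
Step 4: P = 6.474 mW

6.474


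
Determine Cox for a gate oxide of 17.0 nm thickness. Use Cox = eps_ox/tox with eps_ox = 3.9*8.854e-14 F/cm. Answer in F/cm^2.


Step 1: eps_ox = 3.9 * 8.854e-14 = 3.45306e-13 F/cm
Step 2: tox in cm = 17.0 nm * 1e-7 = 1.7000e-06 cm
Step 3: Cox = 3.45306e-13 / 1.7000e-06 = 2.03e-07 F/cm^2

2.03e-07


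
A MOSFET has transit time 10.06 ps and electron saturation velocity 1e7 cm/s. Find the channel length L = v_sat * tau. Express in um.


Step 1: tau in seconds = 10.06 ps * 1e-12 = 1.0060e-11 s
Step 2: L = v_sat * tau = 1e7 * 1.0060e-11 = 1.0060e-04 cm
Step 3: L in um = 1.0060e-04 * 1e4 = 1.006 um

1.006


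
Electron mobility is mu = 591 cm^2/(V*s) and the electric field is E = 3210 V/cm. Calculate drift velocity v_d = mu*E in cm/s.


Step 1: v_d = mu * E
Step 2: v_d = 591 * 3210 = 1897110
Step 3: v_d = 1.90e+06 cm/s

1.90e+06


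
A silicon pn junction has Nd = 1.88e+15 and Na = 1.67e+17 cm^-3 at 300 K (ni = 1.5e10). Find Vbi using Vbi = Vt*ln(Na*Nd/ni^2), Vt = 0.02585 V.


Step 1: Compute Na*Nd/ni^2 = 1.67e+17 * 1.88e+15 / (1.5e10)^2 = 1.3954e+12
Step 2: ln(1.3954e+12) = 27.9642
Step 3: Vbi = 0.02585 * 27.9642 = 0.723 V

0.723


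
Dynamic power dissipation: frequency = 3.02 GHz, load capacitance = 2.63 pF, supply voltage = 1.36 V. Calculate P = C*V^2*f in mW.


Step 1: V^2 = 1.36^2 = 1.8496 V^2
Step 2: P = C*V^2*f = 2.63e-12 F * 1.8496 * 3.02e9 Hz
Step 3: P = 1.469063296e-02 W
Step 4: P = 14.691 mW

14.691


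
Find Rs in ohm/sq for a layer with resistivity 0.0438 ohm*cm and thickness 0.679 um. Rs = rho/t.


Step 1: Convert thickness to cm: t = 0.679 um = 6.7900e-05 cm
Step 2: Rs = rho / t = 0.0438 / 6.7900e-05
Step 3: Rs = 645.1 ohm/sq

645.1


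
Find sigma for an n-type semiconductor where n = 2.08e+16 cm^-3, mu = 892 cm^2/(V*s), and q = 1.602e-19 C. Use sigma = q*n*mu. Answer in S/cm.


Step 1: sigma = q * n * mu
Step 2: sigma = 1.602e-19 * 2.08e+16 * 892
Step 3: sigma = 2.972e+00 S/cm

2.972e+00


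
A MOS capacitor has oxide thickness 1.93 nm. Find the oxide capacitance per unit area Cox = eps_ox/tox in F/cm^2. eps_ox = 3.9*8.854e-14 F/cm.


Step 1: eps_ox = 3.9 * 8.854e-14 = 3.45306e-13 F/cm
Step 2: tox in cm = 1.93 nm * 1e-7 = 1.9300e-07 cm
Step 3: Cox = 3.45306e-13 / 1.9300e-07 = 1.79e-06 F/cm^2

1.79e-06


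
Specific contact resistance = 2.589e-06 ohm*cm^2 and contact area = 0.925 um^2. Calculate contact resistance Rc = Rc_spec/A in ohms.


Step 1: Convert area to cm^2: 0.925 um^2 = 9.2500e-09 cm^2
Step 2: Rc = Rc_spec / A = 2.589e-06 / 9.2500e-09
Step 3: Rc = 2.80e+02 ohms

2.80e+02


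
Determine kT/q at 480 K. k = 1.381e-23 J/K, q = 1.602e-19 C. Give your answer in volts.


Step 1: kT = 1.381e-23 * 480 = 6.6288e-21 J
Step 2: Vt = kT/q = 6.6288e-21 / 1.602e-19
Step 3: Vt = 0.04138 V

0.04138


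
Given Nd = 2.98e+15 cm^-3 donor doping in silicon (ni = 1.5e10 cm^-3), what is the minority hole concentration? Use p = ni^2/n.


Step 1: Since Nd >> ni, n ≈ Nd = 2.98e+15 cm^-3
Step 2: p = ni^2 / n = (1.5e10)^2 / 2.98e+15
Step 3: p = 2.25e20 / 2.98e+15 = 7.55e+04 cm^-3

7.55e+04


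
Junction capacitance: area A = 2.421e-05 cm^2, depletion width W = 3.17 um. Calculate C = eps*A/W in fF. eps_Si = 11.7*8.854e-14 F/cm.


Step 1: eps_Si = 11.7 * 8.854e-14 = 1.035918e-12 F/cm
Step 2: W in cm = 3.17 * 1e-4 = 3.17e-04 cm
Step 3: C = 1.035918e-12 * 2.421e-05 / 3.17e-04 = 7.911538e-14 F
Step 4: C = 79.12 fF

79.12


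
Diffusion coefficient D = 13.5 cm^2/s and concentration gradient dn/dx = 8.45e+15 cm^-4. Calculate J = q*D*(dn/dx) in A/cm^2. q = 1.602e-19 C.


Step 1: J = q * D * (dn/dx)
Step 2: J = 1.602e-19 * 13.5 * 8.45e+15
Step 3: J = 1.83e-02 A/cm^2

1.83e-02


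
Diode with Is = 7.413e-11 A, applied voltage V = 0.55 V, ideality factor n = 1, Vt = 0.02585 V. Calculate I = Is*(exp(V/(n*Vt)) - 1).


Step 1: V/(n*Vt) = 0.55/(1*0.02585) = 21.2766
Step 2: exp(21.2766) = 1.7390e+09
Step 3: I = 7.413e-11 * (1.7390e+09 - 1) = 1.29e-01 A

1.29e-01


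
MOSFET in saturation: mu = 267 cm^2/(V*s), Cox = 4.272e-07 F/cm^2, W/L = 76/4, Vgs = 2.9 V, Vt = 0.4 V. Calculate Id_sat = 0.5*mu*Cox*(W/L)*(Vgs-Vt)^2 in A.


Step 1: Overdrive voltage Vov = Vgs - Vt = 2.9 - 0.4 = 2.5 V
Step 2: W/L = 76/4 = 19
Step 3: Id = 0.5 * 267 * 4.272e-07 * 19 * 2.5^2
Step 4: Id = 6.77e-03 A

6.77e-03


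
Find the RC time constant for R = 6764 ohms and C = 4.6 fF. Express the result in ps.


Step 1: tau = R * C
Step 2: tau = 6764 * 4.6 fF = 6764 * 4.6e-15 F
Step 3: tau = 3.11144e-11 s = 31.1144 ps

31.1144


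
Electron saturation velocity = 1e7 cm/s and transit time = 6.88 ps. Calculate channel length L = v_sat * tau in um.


Step 1: tau in seconds = 6.88 ps * 1e-12 = 6.8800e-12 s
Step 2: L = v_sat * tau = 1e7 * 6.8800e-12 = 6.8800e-05 cm
Step 3: L in um = 6.8800e-05 * 1e4 = 0.688 um

0.688


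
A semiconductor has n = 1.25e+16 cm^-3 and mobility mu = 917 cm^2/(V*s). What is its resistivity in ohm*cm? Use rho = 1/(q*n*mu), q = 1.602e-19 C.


Step 1: sigma = q * n * mu = 1.602e-19 * 1.25e+16 * 917 = 1.83629e+00 S/cm
Step 2: rho = 1 / sigma = 1 / 1.83629e+00 = 0.5446 ohm*cm

0.5446


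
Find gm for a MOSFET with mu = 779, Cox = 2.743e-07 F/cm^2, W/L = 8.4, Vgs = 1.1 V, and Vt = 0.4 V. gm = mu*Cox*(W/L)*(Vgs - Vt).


Step 1: Vov = Vgs - Vt = 1.1 - 0.4 = 0.7 V
Step 2: gm = mu * Cox * (W/L) * Vov
Step 3: gm = 779 * 2.743e-07 * 8.4 * 0.7 = 1.26e-03 S

1.26e-03


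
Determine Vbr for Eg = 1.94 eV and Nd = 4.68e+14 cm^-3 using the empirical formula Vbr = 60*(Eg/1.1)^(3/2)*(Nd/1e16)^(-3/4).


Step 1: Eg/1.1 = 1.94/1.1 = 1.763636
Step 2: (Eg/1.1)^1.5 = 1.763636^1.5 = 2.342143
Step 3: (Nd/1e16)^(-0.75) = (0.0468)^(-0.75) = 9.938380
Step 4: Vbr = 60 * 2.342143 * 9.938380 = 1396.6 V

1396.6


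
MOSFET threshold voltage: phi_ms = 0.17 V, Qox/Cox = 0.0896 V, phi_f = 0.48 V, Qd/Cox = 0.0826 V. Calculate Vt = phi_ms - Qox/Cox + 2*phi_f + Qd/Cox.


Step 1: Vt = phi_ms - Qox/Cox + 2*phi_f + Qd/Cox
Step 2: Vt = 0.17 - 0.0896 + 2*0.48 + 0.0826
Step 3: Vt = 0.17 - 0.0896 + 0.96 + 0.0826
Step 4: Vt = 1.123 V

1.123


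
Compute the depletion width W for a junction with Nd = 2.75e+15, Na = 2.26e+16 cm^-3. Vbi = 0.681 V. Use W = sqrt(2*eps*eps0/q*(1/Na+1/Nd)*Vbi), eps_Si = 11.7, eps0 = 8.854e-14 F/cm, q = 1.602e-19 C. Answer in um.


Step 1: 1/Na + 1/Nd = 1/2.26e+16 + 1/2.75e+15 = 4.07884e-16
Step 2: 2*eps*eps0/q = 2*11.7*8.854e-14/1.602e-19 = 1.293281e+07
Step 3: W^2 = 1.293281e+07 * 4.07884e-16 * 0.681 = 3.59233e-09
Step 4: W = sqrt(3.59233e-09) = 5.994e-05 cm = 0.5994 um

0.5994


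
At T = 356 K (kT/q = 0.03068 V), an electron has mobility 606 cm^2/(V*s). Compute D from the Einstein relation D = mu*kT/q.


Step 1: D = mu * (kT/q)
Step 2: D = 606 * 0.03068
Step 3: D = 18.59 cm^2/s

18.59


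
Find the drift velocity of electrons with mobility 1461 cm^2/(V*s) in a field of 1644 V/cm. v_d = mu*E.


Step 1: v_d = mu * E
Step 2: v_d = 1461 * 1644 = 2401884
Step 3: v_d = 2.40e+06 cm/s

2.40e+06


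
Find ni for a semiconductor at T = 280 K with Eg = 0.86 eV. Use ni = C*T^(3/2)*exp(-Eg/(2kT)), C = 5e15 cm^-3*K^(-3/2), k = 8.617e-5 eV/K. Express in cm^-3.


Step 1: Compute kT = 8.617e-5 * 280 = 0.0241276 eV
Step 2: Exponent = -Eg/(2kT) = -0.86/(2*0.0241276) = -17.82191
Step 3: T^(3/2) = 280^1.5 = 4685.30
Step 4: ni = 5e15 * 4685.30 * exp(-17.82191) = 4.26e+11 cm^-3

4.26e+11


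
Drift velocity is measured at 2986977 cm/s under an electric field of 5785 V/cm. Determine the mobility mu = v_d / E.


Step 1: mu = v_d / E
Step 2: mu = 2986977 / 5785
Step 3: mu = 516.33 cm^2/(V*s)

516.33


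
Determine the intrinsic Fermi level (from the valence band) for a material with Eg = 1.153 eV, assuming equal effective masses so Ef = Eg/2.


Step 1: For an intrinsic semiconductor, the Fermi level sits at midgap.
Step 2: Ef = Eg / 2 = 1.153 / 2 = 0.5765 eV

0.5765


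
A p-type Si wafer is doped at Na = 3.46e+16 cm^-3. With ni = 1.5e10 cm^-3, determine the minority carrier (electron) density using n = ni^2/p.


Step 1: Majority hole concentration p ≈ Na = 3.46e+16 cm^-3
Step 2: n = ni^2 / Na = (1.5e10)^2 / 3.46e+16
Step 3: n = 6.50e+03 cm^-3

6.50e+03


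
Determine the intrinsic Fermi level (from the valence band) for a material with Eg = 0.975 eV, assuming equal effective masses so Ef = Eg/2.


Step 1: For an intrinsic semiconductor, the Fermi level sits at midgap.
Step 2: Ef = Eg / 2 = 0.975 / 2 = 0.4875 eV

0.4875


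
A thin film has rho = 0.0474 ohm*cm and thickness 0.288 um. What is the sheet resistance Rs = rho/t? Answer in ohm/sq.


Step 1: Convert thickness to cm: t = 0.288 um = 2.8800e-05 cm
Step 2: Rs = rho / t = 0.0474 / 2.8800e-05
Step 3: Rs = 1645.8 ohm/sq

1645.8


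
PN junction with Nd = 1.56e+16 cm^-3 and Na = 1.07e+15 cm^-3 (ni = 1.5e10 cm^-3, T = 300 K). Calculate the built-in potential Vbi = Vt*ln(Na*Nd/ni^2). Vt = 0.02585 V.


Step 1: Compute Na*Nd/ni^2 = 1.07e+15 * 1.56e+16 / (1.5e10)^2 = 7.4187e+10
Step 2: ln(7.4187e+10) = 25.0299
Step 3: Vbi = 0.02585 * 25.0299 = 0.647 V

0.647


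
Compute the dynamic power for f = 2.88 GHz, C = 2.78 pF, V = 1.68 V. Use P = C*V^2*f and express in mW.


Step 1: V^2 = 1.68^2 = 2.8224 V^2
Step 2: P = C*V^2*f = 2.78e-12 F * 2.8224 * 2.88e9 Hz
Step 3: P = 2.259726336e-02 W
Step 4: P = 22.597 mW

22.597


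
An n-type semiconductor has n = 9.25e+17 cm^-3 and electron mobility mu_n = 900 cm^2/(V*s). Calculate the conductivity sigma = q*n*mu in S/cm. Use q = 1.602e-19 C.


Step 1: sigma = q * n * mu
Step 2: sigma = 1.602e-19 * 9.25e+17 * 900
Step 3: sigma = 1.334e+02 S/cm

1.334e+02


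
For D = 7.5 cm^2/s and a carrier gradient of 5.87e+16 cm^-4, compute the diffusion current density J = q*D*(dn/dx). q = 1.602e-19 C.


Step 1: J = q * D * (dn/dx)
Step 2: J = 1.602e-19 * 7.5 * 5.87e+16
Step 3: J = 7.05e-02 A/cm^2

7.05e-02


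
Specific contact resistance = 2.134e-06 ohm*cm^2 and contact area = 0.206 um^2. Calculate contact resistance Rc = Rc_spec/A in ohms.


Step 1: Convert area to cm^2: 0.206 um^2 = 2.0600e-09 cm^2
Step 2: Rc = Rc_spec / A = 2.134e-06 / 2.0600e-09
Step 3: Rc = 1.04e+03 ohms

1.04e+03


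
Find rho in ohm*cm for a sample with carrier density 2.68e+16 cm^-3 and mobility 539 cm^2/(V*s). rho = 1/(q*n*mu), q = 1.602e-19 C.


Step 1: sigma = q * n * mu = 1.602e-19 * 2.68e+16 * 539 = 2.31412e+00 S/cm
Step 2: rho = 1 / sigma = 1 / 2.31412e+00 = 0.4321 ohm*cm

0.4321


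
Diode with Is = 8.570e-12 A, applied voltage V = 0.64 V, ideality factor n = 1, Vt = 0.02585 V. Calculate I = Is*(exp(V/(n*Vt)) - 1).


Step 1: V/(n*Vt) = 0.64/(1*0.02585) = 24.7582
Step 2: exp(24.7582) = 5.6539e+10
Step 3: I = 8.570e-12 * (5.6539e+10 - 1) = 4.85e-01 A

4.85e-01


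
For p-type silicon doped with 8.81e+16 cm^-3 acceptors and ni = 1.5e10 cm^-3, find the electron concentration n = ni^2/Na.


Step 1: Majority hole concentration p ≈ Na = 8.81e+16 cm^-3
Step 2: n = ni^2 / Na = (1.5e10)^2 / 8.81e+16
Step 3: n = 2.55e+03 cm^-3

2.55e+03


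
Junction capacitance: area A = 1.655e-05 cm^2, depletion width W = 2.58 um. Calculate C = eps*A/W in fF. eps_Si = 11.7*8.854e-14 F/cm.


Step 1: eps_Si = 11.7 * 8.854e-14 = 1.035918e-12 F/cm
Step 2: W in cm = 2.58 * 1e-4 = 2.58e-04 cm
Step 3: C = 1.035918e-12 * 1.655e-05 / 2.58e-04 = 6.645133e-14 F
Step 4: C = 66.45 fF

66.45


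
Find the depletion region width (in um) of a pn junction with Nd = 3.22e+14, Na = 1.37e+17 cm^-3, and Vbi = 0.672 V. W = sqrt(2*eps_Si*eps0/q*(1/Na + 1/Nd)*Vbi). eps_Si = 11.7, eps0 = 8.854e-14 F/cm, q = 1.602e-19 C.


Step 1: 1/Na + 1/Nd = 1/1.37e+17 + 1/3.22e+14 = 3.11289e-15
Step 2: 2*eps*eps0/q = 2*11.7*8.854e-14/1.602e-19 = 1.293281e+07
Step 3: W^2 = 1.293281e+07 * 3.11289e-15 * 0.672 = 2.70537e-08
Step 4: W = sqrt(2.70537e-08) = 1.645e-04 cm = 1.645 um

1.645


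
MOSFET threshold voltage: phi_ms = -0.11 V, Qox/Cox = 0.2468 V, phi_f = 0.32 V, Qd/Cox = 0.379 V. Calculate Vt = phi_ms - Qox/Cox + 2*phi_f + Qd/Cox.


Step 1: Vt = phi_ms - Qox/Cox + 2*phi_f + Qd/Cox
Step 2: Vt = -0.11 - 0.2468 + 2*0.32 + 0.379
Step 3: Vt = -0.11 - 0.2468 + 0.64 + 0.379
Step 4: Vt = 0.6622 V

0.6622


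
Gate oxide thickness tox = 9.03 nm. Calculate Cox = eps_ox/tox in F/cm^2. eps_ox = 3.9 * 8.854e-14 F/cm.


Step 1: eps_ox = 3.9 * 8.854e-14 = 3.45306e-13 F/cm
Step 2: tox in cm = 9.03 nm * 1e-7 = 9.0300e-07 cm
Step 3: Cox = 3.45306e-13 / 9.0300e-07 = 3.82e-07 F/cm^2

3.82e-07


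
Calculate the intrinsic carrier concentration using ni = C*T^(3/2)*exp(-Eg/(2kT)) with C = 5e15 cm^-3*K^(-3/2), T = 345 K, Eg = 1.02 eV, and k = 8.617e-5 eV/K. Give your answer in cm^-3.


Step 1: Compute kT = 8.617e-5 * 345 = 0.02972865 eV
Step 2: Exponent = -Eg/(2kT) = -1.02/(2*0.02972865) = -17.15517
Step 3: T^(3/2) = 345^1.5 = 6408.09
Step 4: ni = 5e15 * 6408.09 * exp(-17.15517) = 1.14e+12 cm^-3

1.14e+12


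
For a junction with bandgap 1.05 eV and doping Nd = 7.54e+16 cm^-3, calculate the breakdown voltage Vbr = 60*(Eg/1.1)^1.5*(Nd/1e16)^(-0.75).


Step 1: Eg/1.1 = 1.05/1.1 = 0.954545
Step 2: (Eg/1.1)^1.5 = 0.954545^1.5 = 0.932598
Step 3: (Nd/1e16)^(-0.75) = (7.54)^(-0.75) = 0.219772
Step 4: Vbr = 60 * 0.932598 * 0.219772 = 12.3 V

12.3


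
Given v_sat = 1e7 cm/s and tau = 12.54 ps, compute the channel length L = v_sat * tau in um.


Step 1: tau in seconds = 12.54 ps * 1e-12 = 1.2540e-11 s
Step 2: L = v_sat * tau = 1e7 * 1.2540e-11 = 1.2540e-04 cm
Step 3: L in um = 1.2540e-04 * 1e4 = 1.254 um

1.254


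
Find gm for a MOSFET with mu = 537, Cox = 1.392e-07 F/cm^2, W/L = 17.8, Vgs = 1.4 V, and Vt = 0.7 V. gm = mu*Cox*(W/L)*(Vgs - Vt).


Step 1: Vov = Vgs - Vt = 1.4 - 0.7 = 0.7 V
Step 2: gm = mu * Cox * (W/L) * Vov
Step 3: gm = 537 * 1.392e-07 * 17.8 * 0.7 = 9.31e-04 S

9.31e-04


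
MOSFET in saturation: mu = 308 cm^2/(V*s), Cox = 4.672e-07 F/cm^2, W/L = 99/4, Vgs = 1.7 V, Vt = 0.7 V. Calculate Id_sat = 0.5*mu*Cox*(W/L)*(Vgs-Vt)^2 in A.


Step 1: Overdrive voltage Vov = Vgs - Vt = 1.7 - 0.7 = 1.0 V
Step 2: W/L = 99/4 = 24.75
Step 3: Id = 0.5 * 308 * 4.672e-07 * 24.75 * 1.0^2
Step 4: Id = 1.78e-03 A

1.78e-03


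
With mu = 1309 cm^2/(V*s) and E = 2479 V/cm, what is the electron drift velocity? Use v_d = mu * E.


Step 1: v_d = mu * E
Step 2: v_d = 1309 * 2479 = 3245011
Step 3: v_d = 3.25e+06 cm/s

3.25e+06


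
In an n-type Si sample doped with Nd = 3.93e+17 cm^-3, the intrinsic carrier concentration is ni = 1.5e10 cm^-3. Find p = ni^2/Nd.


Step 1: Since Nd >> ni, n ≈ Nd = 3.93e+17 cm^-3
Step 2: p = ni^2 / n = (1.5e10)^2 / 3.93e+17
Step 3: p = 2.25e20 / 3.93e+17 = 5.73e+02 cm^-3

5.73e+02


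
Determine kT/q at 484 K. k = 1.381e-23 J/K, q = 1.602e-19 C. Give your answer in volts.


Step 1: kT = 1.381e-23 * 484 = 6.68404e-21 J
Step 2: Vt = kT/q = 6.68404e-21 / 1.602e-19
Step 3: Vt = 0.04172 V

0.04172


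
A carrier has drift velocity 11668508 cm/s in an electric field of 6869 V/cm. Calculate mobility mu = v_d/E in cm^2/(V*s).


Step 1: mu = v_d / E
Step 2: mu = 11668508 / 6869
Step 3: mu = 1698.72 cm^2/(V*s)

1698.72


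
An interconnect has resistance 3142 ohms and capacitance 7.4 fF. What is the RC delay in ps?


Step 1: tau = R * C
Step 2: tau = 3142 * 7.4 fF = 3142 * 7.4e-15 F
Step 3: tau = 2.32508e-11 s = 23.2508 ps

23.2508


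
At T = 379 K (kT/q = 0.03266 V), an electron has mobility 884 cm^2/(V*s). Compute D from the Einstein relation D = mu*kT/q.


Step 1: D = mu * (kT/q)
Step 2: D = 884 * 0.03266
Step 3: D = 28.87 cm^2/s

28.87


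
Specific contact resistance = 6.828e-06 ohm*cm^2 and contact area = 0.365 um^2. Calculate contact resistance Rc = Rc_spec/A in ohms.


Step 1: Convert area to cm^2: 0.365 um^2 = 3.6500e-09 cm^2
Step 2: Rc = Rc_spec / A = 6.828e-06 / 3.6500e-09
Step 3: Rc = 1.87e+03 ohms

1.87e+03


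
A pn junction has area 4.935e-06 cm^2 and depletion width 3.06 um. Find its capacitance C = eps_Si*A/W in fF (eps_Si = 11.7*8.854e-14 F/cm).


Step 1: eps_Si = 11.7 * 8.854e-14 = 1.035918e-12 F/cm
Step 2: W in cm = 3.06 * 1e-4 = 3.06e-04 cm
Step 3: C = 1.035918e-12 * 4.935e-06 / 3.06e-04 = 1.670672e-14 F
Step 4: C = 16.71 fF

16.71


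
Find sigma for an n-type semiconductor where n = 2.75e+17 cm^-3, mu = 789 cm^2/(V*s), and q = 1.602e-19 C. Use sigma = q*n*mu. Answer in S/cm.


Step 1: sigma = q * n * mu
Step 2: sigma = 1.602e-19 * 2.75e+17 * 789
Step 3: sigma = 3.476e+01 S/cm

3.476e+01


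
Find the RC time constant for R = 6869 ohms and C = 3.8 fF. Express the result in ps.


Step 1: tau = R * C
Step 2: tau = 6869 * 3.8 fF = 6869 * 3.8e-15 F
Step 3: tau = 2.61022e-11 s = 26.1022 ps

26.1022


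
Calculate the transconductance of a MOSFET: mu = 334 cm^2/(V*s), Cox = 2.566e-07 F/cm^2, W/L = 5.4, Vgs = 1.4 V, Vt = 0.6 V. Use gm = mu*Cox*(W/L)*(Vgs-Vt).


Step 1: Vov = Vgs - Vt = 1.4 - 0.6 = 0.8 V
Step 2: gm = mu * Cox * (W/L) * Vov
Step 3: gm = 334 * 2.566e-07 * 5.4 * 0.8 = 3.70e-04 S

3.70e-04


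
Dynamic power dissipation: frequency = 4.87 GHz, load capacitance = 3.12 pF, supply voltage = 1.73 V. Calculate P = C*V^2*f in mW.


Step 1: V^2 = 1.73^2 = 2.9929 V^2
Step 2: P = C*V^2*f = 3.12e-12 F * 2.9929 * 4.87e9 Hz
Step 3: P = 4.547531976e-02 W
Step 4: P = 45.475 mW

45.475


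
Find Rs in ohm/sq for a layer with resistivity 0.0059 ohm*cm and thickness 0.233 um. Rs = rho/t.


Step 1: Convert thickness to cm: t = 0.233 um = 2.3300e-05 cm
Step 2: Rs = rho / t = 0.0059 / 2.3300e-05
Step 3: Rs = 253.2 ohm/sq

253.2


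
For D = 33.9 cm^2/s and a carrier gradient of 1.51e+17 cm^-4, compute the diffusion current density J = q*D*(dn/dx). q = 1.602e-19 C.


Step 1: J = q * D * (dn/dx)
Step 2: J = 1.602e-19 * 33.9 * 1.51e+17
Step 3: J = 8.20e-01 A/cm^2

8.20e-01


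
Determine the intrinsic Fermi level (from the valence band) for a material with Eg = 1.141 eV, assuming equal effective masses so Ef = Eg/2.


Step 1: For an intrinsic semiconductor, the Fermi level sits at midgap.
Step 2: Ef = Eg / 2 = 1.141 / 2 = 0.5705 eV

0.5705


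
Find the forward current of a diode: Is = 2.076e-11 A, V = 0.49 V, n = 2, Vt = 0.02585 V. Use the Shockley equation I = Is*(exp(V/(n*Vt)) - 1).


Step 1: V/(n*Vt) = 0.49/(2*0.02585) = 9.4778
Step 2: exp(9.4778) = 1.3066e+04
Step 3: I = 2.076e-11 * (1.3066e+04 - 1) = 2.71e-07 A

2.71e-07


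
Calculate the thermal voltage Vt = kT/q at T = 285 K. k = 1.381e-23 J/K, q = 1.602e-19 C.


Step 1: kT = 1.381e-23 * 285 = 3.93585e-21 J
Step 2: Vt = kT/q = 3.93585e-21 / 1.602e-19
Step 3: Vt = 0.02457 V

0.02457


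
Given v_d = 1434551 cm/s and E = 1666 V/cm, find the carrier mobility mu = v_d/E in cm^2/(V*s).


Step 1: mu = v_d / E
Step 2: mu = 1434551 / 1666
Step 3: mu = 861.08 cm^2/(V*s)

861.08


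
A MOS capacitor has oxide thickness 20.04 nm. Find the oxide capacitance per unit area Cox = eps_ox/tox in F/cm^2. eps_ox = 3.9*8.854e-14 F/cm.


Step 1: eps_ox = 3.9 * 8.854e-14 = 3.45306e-13 F/cm
Step 2: tox in cm = 20.04 nm * 1e-7 = 2.0040e-06 cm
Step 3: Cox = 3.45306e-13 / 2.0040e-06 = 1.72e-07 F/cm^2

1.72e-07


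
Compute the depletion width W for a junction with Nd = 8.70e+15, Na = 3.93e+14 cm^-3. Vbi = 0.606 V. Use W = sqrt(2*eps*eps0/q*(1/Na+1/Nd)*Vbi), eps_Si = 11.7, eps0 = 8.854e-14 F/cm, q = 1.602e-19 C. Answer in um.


Step 1: 1/Na + 1/Nd = 1/3.93e+14 + 1/8.70e+15 = 2.65947e-15
Step 2: 2*eps*eps0/q = 2*11.7*8.854e-14/1.602e-19 = 1.293281e+07
Step 3: W^2 = 1.293281e+07 * 2.65947e-15 * 0.606 = 2.08430e-08
Step 4: W = sqrt(2.08430e-08) = 1.444e-04 cm = 1.444 um

1.444
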